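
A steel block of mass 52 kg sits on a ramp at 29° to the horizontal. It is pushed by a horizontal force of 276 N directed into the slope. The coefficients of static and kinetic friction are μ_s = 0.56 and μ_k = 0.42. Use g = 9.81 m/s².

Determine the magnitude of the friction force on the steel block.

Normal direction: N = m g cos θ + P sin θ = 580 N.
Along the incline, the net driving force (taking up-slope positive) is P cos θ − m g sin θ = 241.4 − 247.3 = -5.916 N, so equilibrium requires friction f = 5.916 N (up-slope).
The limit of static friction is μ_s N = 324.8 N.
Since 5.916 N is within the 324.8 N limit, the steel block stays put and friction is exactly 5.92 N.

f ≈ 5.92 N (up the incline)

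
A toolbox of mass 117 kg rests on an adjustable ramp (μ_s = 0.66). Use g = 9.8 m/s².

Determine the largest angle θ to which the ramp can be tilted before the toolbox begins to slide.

At the slip threshold, m g sin θ = μ_s · m g cos θ, so tan θ = μ_s.
θ_max = arctan(0.66) = 33.4°.

θ_max ≈ 33.4°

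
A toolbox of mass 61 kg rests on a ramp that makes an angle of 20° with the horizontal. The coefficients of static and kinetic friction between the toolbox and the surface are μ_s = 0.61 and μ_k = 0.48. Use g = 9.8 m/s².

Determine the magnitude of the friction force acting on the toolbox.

f ≈ 204 N (up the incline)

Perpendicular to the surface, N = m g cos θ = 61·9.8·cos 20° = 561.7 N.
For equilibrium along the incline, friction must balance the weight component: f = m g sin θ = 204.5 N up the slope.
The static-friction ceiling is μ_s N = 0.61 × 561.7 = 342.7 N.
Since |204.5| ≤ 342.7 N, the toolbox remains in static equilibrium and friction takes exactly the required value.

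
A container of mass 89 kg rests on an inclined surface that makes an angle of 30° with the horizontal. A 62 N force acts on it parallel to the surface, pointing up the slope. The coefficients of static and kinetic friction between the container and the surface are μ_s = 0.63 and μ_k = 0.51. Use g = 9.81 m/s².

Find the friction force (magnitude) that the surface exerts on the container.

Normal force: N = m g cos θ = 89 × 9.81 × cos 30° = 756.1 N.
The friction needed for equilibrium is m g sin θ − P = 436.5 − 62 = 374.5 N, measured positive up-slope.
Static friction can supply at most μ_s N = 476.4 N.
Since |374.5| ≤ 476.4 N, the container remains in static equilibrium and friction takes exactly the required value.

f ≈ 375 N (up the incline)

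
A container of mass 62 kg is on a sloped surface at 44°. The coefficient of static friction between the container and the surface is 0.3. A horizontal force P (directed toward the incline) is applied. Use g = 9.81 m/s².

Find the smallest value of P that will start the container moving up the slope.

At impending motion up the slope, friction acts down-slope at its limit: f = μ_s N.
Perpendicular to the incline: N = m g cos θ + P sin θ.
Along the incline: P cos θ = m g sin θ + μ_s N = m g sin θ + μ_s (m g cos θ + P sin θ).
Solving, P (cos θ − μ_s sin θ) = m g (sin θ + μ_s cos θ), so P = 62×9.81×(sin 44° + 0.3 cos 44°)/(cos 44° − 0.3 sin 44°) = 608×0.9105/0.5109 = 1080 N.

P ≈ 1080 N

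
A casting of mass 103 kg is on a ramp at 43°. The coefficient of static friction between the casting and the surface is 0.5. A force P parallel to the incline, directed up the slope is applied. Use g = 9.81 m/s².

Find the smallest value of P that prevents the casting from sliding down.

P_min ≈ 320 N

The casting tends to slide down (tan θ > μ_s), so at the point of impending slip friction acts up-slope at its limit: f = μ_s N.
P is parallel to the surface, so N = m g cos θ = 739 N.
Along the incline: P + μ_s N = m g sin θ, so P = 689 − 0.5×739 = 320 N.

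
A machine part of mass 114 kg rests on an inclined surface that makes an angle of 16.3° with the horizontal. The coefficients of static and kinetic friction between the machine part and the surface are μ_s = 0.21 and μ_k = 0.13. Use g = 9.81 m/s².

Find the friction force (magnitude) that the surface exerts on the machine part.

f ≈ 140 N (up the incline)

The normal reaction is N = m g cos θ = 1073 N.
For equilibrium along the incline, friction must balance the weight component: f = m g sin θ = 313.9 N up the slope.
The static-friction ceiling is μ_s N = 0.21 × 1073 = 225.4 N.
Since |313.9| > 225.4 N, static friction cannot hold it; the machine part slides down the incline and kinetic friction applies: f = μ_k N = 0.13 × 1073 = 140 N.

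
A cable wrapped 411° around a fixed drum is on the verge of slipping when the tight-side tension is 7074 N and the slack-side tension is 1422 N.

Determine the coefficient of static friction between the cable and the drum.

μ ≈ 0.224

T₂/T₁ = e^{μβ} → μ = ln(T₂/T₁)/β.
β = 411° = 7.173 rad.
μ = ln(7074/1422)/7.173 = ln(4.975)/7.173 = 0.224.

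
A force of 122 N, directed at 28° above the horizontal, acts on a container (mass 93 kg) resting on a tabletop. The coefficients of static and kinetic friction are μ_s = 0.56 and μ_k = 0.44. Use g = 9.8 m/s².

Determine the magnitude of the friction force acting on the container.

Vertical equilibrium gives N = m g − P sin α = 854.1 N.
Horizontally, friction must balance P cos α = 107.7 N.
μ_s N = 0.56 × 854.1 = 478.3 N.
107.7 ≤ 478.3 N → static; friction equals the required 108 N.

f ≈ 108 N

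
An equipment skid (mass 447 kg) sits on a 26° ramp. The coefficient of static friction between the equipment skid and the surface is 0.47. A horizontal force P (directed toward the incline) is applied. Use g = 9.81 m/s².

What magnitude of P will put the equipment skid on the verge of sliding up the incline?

P ≈ 5450 N

At impending motion up the slope, friction acts down-slope at its limit: f = μ_s N.
Perpendicular to the incline: N = m g cos θ + P sin θ.
Along the incline: P cos θ = m g sin θ + μ_s N = m g sin θ + μ_s (m g cos θ + P sin θ).
Solving, P (cos θ − μ_s sin θ) = m g (sin θ + μ_s cos θ), so P = 447×9.81×(sin 26° + 0.47 cos 26°)/(cos 26° − 0.47 sin 26°) = 4390×0.8608/0.6928 = 5450 N.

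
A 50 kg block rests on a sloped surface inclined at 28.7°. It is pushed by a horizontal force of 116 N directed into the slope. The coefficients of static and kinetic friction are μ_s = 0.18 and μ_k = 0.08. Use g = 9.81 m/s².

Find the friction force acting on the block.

Normal direction: N = m g cos θ + P sin θ = 485.9 N.
Parallel to the incline: P cos θ − m g sin θ = 101.7 − 235.5 = -133.8 N; the friction needed to balance this is 133.8 N acting up the slope.
The limit of static friction is μ_s N = 87.47 N.
|f_req| = 133.8 > 87.47 N → the block slides down the incline; f = μ_k N = 0.08 × 485.9 = 38.9 N.

f ≈ 38.9 N (up the incline)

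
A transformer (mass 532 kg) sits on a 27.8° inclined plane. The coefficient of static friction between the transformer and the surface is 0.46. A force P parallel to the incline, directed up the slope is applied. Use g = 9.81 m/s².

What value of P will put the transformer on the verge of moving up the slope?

At impending motion up the slope, friction acts down-slope at its limit: f = μ_s N.
P is parallel to the surface, so N = m g cos θ = 4620 N.
Along the incline: P = m g sin θ + μ_s N = 2430 + 0.46×4620 = 4560 N.

P ≈ 4560 N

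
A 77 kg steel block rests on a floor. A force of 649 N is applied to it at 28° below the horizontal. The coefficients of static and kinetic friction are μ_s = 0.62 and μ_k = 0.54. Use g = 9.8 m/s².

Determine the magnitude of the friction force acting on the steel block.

f ≈ 573 N

Vertical equilibrium gives N = m g + P sin α = 1059 N.
For equilibrium, f = P cos α = 649×cos 28° = 573 N.
The static-friction limit is μ_s N = 656.8 N.
Since 573 N does not exceed the limit, the steel block stays at rest and f = 573 N.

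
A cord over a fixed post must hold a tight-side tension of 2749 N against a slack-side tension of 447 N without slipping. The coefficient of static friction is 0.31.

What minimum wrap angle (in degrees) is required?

T₂/T₁ = e^{μβ} → β = ln(T₂/T₁)/μ.
β = ln(2749/447)/0.31 = 1.816/0.31 = 5.859 rad.
In degrees: β = 5.859 × 180/π = 336°.

β_min ≈ 336°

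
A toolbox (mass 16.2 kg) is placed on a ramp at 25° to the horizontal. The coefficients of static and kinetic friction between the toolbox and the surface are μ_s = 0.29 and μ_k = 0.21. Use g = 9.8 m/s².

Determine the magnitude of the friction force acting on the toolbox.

f ≈ 30.2 N (up the incline)

Normal force: N = m g cos θ = 16.2 × 9.8 × cos 25° = 143.9 N.
For equilibrium along the incline, friction must balance the weight component: f = m g sin θ = 67.09 N up the slope.
The static-friction ceiling is μ_s N = 0.29 × 143.9 = 41.73 N.
Since |67.09| > 41.73 N, static friction cannot hold it; the toolbox slides down the incline and kinetic friction applies: f = μ_k N = 0.21 × 143.9 = 30.2 N.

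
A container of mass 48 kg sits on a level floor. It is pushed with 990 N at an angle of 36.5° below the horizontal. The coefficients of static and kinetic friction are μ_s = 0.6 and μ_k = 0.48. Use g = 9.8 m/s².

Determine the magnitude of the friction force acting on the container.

Vertical equilibrium gives N = m g + P sin α = 1059 N.
For equilibrium, f = P cos α = 990×cos 36.5° = 795.8 N.
The static-friction limit is μ_s N = 635.6 N.
795.8 > 635.6 N → the container slides; f = μ_k N = 0.48×1059 = 508 N.

f ≈ 508 N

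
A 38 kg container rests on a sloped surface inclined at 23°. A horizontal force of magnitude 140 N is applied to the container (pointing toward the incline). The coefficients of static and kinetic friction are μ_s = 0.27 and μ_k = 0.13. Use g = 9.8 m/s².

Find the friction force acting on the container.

The horizontal push has a component P sin θ into the surface, so N = m g cos θ + P sin θ = 342.8 + 54.7 = 397.5 N.
Parallel to the incline: P cos θ − m g sin θ = 128.9 − 145.5 = -16.64 N; the friction needed to balance this is 16.64 N acting up the slope.
Maximum static friction: μ_s N = 0.27 × 397.5 = 107.3 N.
Since 16.64 N is within the 107.3 N limit, the container stays put and friction is exactly 16.6 N.

f ≈ 16.6 N (up the incline)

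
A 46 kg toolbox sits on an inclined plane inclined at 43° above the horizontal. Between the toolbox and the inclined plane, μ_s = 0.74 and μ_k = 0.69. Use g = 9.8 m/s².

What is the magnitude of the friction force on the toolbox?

f ≈ 227 N (up the incline)

The normal reaction is N = m g cos θ = 329.7 N.
For equilibrium along the incline, friction must balance the weight component: f = m g sin θ = 307.4 N up the slope.
The static-friction ceiling is μ_s N = 0.74 × 329.7 = 244 N.
|307.4| exceeds 244 N, so the toolbox slips down-slope; friction is kinetic, f = μ_k N = 0.69×329.7 = 227 N.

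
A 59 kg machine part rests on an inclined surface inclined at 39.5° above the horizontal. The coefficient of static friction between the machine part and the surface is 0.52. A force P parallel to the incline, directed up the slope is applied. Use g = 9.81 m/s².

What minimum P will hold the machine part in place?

The machine part tends to slide down (tan θ > μ_s), so at the point of impending slip friction acts up-slope at its limit: f = μ_s N.
P is parallel to the surface, so N = m g cos θ = 447 N.
Along the incline: P + μ_s N = m g sin θ, so P = 368 − 0.52×447 = 136 N.

P_min ≈ 136 N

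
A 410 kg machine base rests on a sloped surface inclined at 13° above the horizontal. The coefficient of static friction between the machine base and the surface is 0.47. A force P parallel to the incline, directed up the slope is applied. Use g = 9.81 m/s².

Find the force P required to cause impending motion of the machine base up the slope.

P ≈ 2750 N

At impending motion up the slope, friction acts down-slope at its limit: f = μ_s N.
P is parallel to the surface, so N = m g cos θ = 3920 N.
Along the incline: P = m g sin θ + μ_s N = 905 + 0.47×3920 = 2750 N.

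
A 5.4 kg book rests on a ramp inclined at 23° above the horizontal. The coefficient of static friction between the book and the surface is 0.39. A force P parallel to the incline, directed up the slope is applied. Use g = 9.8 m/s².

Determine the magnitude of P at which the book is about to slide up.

P ≈ 39.7 N

At impending motion up the slope, friction acts down-slope at its limit: f = μ_s N.
P is parallel to the surface, so N = m g cos θ = 48.7 N.
Along the incline: P = m g sin θ + μ_s N = 20.7 + 0.39×48.7 = 39.7 N.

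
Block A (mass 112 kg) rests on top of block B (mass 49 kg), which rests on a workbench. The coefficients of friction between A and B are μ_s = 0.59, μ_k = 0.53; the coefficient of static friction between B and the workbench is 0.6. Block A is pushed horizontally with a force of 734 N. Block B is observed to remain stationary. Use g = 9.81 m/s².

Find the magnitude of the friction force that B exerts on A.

f ≈ 582 N

Between the blocks, N₁ = m_A g = 1099 N.
So the A–B interface can sustain at most μ_s N₁ = 648.2 N of static friction.
Since P = 734 N > 648.2 N, A slides on B; the A–B friction is kinetic: f₁ = μ_k N₁ = 0.53×1099 = 582 N.
By Newton's third law B feels 582 N forward from A. With B stationary, the floor's static friction on B balances it: f₂ = 582 N (well within μ_s(m_A+m_B)g = 947.6 N).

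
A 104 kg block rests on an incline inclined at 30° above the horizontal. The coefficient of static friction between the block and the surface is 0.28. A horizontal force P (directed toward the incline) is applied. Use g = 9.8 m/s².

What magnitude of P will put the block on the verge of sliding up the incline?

P ≈ 1040 N

At impending motion up the slope, friction acts down-slope at its limit: f = μ_s N.
Perpendicular to the incline: N = m g cos θ + P sin θ.
Along the incline: P cos θ = m g sin θ + μ_s N = m g sin θ + μ_s (m g cos θ + P sin θ).
Solving, P (cos θ − μ_s sin θ) = m g (sin θ + μ_s cos θ), so P = 104×9.8×(sin 30° + 0.28 cos 30°)/(cos 30° − 0.28 sin 30°) = 1020×0.7425/0.726 = 1040 N.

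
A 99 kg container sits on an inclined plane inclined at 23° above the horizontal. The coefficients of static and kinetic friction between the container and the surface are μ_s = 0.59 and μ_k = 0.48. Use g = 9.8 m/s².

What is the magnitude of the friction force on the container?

f ≈ 379 N (up the incline)

Perpendicular to the surface, N = m g cos θ = 99·9.8·cos 23° = 893.1 N.
Along the slope the weight component is m g sin θ = 379.1 N; friction must supply exactly this, acting up-slope.
Static friction can supply at most μ_s N = 526.9 N.
Since |379.1| ≤ 526.9 N, the container remains in static equilibrium and friction takes exactly the required value.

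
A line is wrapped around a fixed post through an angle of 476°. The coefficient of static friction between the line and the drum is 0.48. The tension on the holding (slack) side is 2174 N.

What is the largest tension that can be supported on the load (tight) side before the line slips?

T_max ≈ 117000 N

At impending slip the capstan equation gives T₂/T₁ = e^{μβ} with β in radians.
β = 476° × π/180 = 8.308 rad.
e^{μβ} = e^{0.48×8.308} = 53.93.
T₂ = T₁ · e^{μβ} = 2174 × 53.93 = 117000 N.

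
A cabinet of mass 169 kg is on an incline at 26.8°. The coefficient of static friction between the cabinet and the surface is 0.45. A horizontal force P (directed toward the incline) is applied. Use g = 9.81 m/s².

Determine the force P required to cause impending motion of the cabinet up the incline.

P ≈ 2050 N

At impending motion up the slope, friction acts down-slope at its limit: f = μ_s N.
Perpendicular to the incline: N = m g cos θ + P sin θ.
Along the incline: P cos θ = m g sin θ + μ_s N = m g sin θ + μ_s (m g cos θ + P sin θ).
Solving, P (cos θ − μ_s sin θ) = m g (sin θ + μ_s cos θ), so P = 169×9.81×(sin 26.8° + 0.45 cos 26.8°)/(cos 26.8° − 0.45 sin 26.8°) = 1660×0.8525/0.6897 = 2050 N.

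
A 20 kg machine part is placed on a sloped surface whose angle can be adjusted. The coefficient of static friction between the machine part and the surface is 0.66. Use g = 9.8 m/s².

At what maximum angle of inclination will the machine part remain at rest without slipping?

At the slip threshold, m g sin θ = μ_s · m g cos θ, so tan θ = μ_s.
θ_max = arctan(0.66) = 33.4°.

θ_max ≈ 33.4°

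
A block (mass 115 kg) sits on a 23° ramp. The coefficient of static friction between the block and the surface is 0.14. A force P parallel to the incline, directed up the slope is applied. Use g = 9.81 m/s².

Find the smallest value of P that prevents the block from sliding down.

P_min ≈ 295 N

The block tends to slide down (tan θ > μ_s), so at the point of impending slip friction acts up-slope at its limit: f = μ_s N.
P is parallel to the surface, so N = m g cos θ = 1040 N.
Along the incline: P + μ_s N = m g sin θ, so P = 441 − 0.14×1040 = 295 N.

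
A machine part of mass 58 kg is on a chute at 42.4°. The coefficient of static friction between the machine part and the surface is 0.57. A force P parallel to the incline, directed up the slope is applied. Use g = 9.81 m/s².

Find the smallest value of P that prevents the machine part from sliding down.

P_min ≈ 144 N

The machine part tends to slide down (tan θ > μ_s), so at the point of impending slip friction acts up-slope at its limit: f = μ_s N.
P is parallel to the surface, so N = m g cos θ = 420 N.
Along the incline: P + μ_s N = m g sin θ, so P = 384 − 0.57×420 = 144 N.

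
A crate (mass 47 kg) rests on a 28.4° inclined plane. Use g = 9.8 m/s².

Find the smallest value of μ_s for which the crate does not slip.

At the slip threshold m g sin θ = μ_s m g cos θ, so μ_s,min = tan θ.
μ_s,min = tan 28.4° = 0.541.

μ_s,min ≈ 0.541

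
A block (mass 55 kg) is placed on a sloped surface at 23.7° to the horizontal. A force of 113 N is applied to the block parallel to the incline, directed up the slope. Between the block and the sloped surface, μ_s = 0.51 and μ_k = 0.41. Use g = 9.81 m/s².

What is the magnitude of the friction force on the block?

Normal force: N = m g cos θ = 55 × 9.81 × cos 23.7° = 494 N.
For equilibrium along the incline the friction force must supply f = m g sin θ − P = 216.9 − 113 = 103.9 N (positive meaning up-slope).
Static friction can supply at most μ_s N = 252 N.
Since |103.9| ≤ 252 N, no slip — friction simply equals what equilibrium demands.

f ≈ 104 N (up the incline)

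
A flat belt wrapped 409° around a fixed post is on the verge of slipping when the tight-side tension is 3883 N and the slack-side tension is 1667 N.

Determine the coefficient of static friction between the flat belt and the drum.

T₂/T₁ = e^{μβ} → μ = ln(T₂/T₁)/β.
β = 409° = 7.138 rad.
μ = ln(3883/1667)/7.138 = ln(2.329)/7.138 = 0.118.

μ ≈ 0.118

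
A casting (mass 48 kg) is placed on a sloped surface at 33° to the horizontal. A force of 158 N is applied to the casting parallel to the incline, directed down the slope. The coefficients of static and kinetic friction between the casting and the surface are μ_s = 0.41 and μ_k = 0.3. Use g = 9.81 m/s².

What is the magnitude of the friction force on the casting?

f ≈ 118 N (up the incline)

The normal reaction is N = m g cos θ = 394.9 N.
For equilibrium along the incline the friction force must supply f = m g sin θ + P = 256.5 + 158 = 414.5 N (positive meaning up-slope).
Maximum static friction available: μ_s N = 0.41 × 394.9 = 161.9 N.
|414.5| exceeds 161.9 N, so the casting slips down-slope; friction is kinetic, f = μ_k N = 0.3×394.9 = 118 N.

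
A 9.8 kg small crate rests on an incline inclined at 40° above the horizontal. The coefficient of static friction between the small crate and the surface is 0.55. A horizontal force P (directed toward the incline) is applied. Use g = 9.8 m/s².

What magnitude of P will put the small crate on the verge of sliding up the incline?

At impending motion up the slope, friction acts down-slope at its limit: f = μ_s N.
Perpendicular to the incline: N = m g cos θ + P sin θ.
Along the incline: P cos θ = m g sin θ + μ_s N = m g sin θ + μ_s (m g cos θ + P sin θ).
Solving, P (cos θ − μ_s sin θ) = m g (sin θ + μ_s cos θ), so P = 9.8×9.8×(sin 40° + 0.55 cos 40°)/(cos 40° − 0.55 sin 40°) = 96×1.064/0.4125 = 248 N.

P ≈ 248 N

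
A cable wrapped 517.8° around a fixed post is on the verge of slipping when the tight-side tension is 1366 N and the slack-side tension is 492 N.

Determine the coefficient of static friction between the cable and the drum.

T₂/T₁ = e^{μβ} → μ = ln(T₂/T₁)/β.
β = 517.8° = 9.037 rad.
μ = ln(1366/492)/9.037 = ln(2.776)/9.037 = 0.113.

μ ≈ 0.113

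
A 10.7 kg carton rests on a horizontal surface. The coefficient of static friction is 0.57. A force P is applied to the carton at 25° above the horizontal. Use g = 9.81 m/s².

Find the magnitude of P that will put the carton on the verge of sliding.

N = m g − P sin α (the pull lifts the carton).
At impending slip, P cos α = μ_s N = μ_s (m g − P sin α).
Solving: P (cos α + μ_s sin α) = μ_s m g → P = 0.57×105/(cos 25° + 0.57 sin 25°) = 59.8/1.147 = 52.2 N.

P ≈ 52.2 N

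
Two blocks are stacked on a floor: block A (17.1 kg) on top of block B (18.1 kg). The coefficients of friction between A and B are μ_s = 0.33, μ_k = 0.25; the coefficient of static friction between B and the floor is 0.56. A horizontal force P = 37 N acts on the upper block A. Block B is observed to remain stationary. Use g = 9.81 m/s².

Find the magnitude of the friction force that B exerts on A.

The normal force B exerts on A is simply A's weight, N₁ = 167.8 N.
So the A–B interface can sustain at most μ_s N₁ = 55.36 N of static friction.
P = 37 N is within that limit, so A and B move together (both at rest); the A–B friction is simply f₁ = P = 37 N.
By Newton's third law B feels 37 N forward from A. With B stationary, the floor's static friction on B balances it: f₂ = 37 N (well within μ_s(m_A+m_B)g = 193.4 N).

f ≈ 37 N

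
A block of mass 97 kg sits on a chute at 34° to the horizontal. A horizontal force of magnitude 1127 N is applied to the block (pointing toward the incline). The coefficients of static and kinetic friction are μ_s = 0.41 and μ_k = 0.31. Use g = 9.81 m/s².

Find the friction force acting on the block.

Normal direction: N = m g cos θ + P sin θ = 1419 N.
Parallel to the incline: P cos θ − m g sin θ = 934.3 − 532.1 = 402.2 N; the friction needed to balance this is 402.2 N acting down the slope.
Maximum static friction: μ_s N = 0.41 × 1419 = 581.8 N.
|f_req| = 402.2 ≤ 581.8 N → the block is in equilibrium; friction equals the required value.

f ≈ 402 N (down the incline)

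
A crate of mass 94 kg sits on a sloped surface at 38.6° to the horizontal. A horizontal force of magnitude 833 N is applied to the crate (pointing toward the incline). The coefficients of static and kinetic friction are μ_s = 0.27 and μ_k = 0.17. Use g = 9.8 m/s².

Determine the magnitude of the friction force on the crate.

f ≈ 76.3 N (down the incline)

Normal direction: N = m g cos θ + P sin θ = 1240 N.
Along the incline, the net driving force (taking up-slope positive) is P cos θ − m g sin θ = 651 − 574.7 = 76.29 N, so equilibrium requires friction f = -76.29 N (down-slope).
Maximum static friction: μ_s N = 0.27 × 1240 = 334.7 N.
|f_req| = 76.29 ≤ 334.7 N → the crate is in equilibrium; friction equals the required value.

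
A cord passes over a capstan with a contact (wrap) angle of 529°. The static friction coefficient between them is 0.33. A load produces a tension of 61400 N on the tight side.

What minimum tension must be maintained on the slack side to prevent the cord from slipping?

Capstan equation at impending slip: T_tight/T_slack = e^{μβ}.
β = 529° = 9.233 rad; e^{μβ} = e^{0.33×9.233} = 21.05.
T_slack = T_tight / e^{μβ} = 61400 / 21.05 = 2920 N.

T_min ≈ 2920 N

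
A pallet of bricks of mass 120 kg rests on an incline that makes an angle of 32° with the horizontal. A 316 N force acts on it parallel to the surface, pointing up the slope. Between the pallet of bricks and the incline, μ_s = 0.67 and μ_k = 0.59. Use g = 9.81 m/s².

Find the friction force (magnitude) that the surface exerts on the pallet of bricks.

Normal force: N = m g cos θ = 120 × 9.81 × cos 32° = 998.3 N.
The friction needed for equilibrium is m g sin θ − P = 623.8 − 316 = 307.8 N, measured positive up-slope.
The static-friction ceiling is μ_s N = 0.67 × 998.3 = 668.9 N.
Since |307.8| ≤ 668.9 N, the pallet of bricks remains in static equilibrium and friction takes exactly the required value.

f ≈ 308 N (up the incline)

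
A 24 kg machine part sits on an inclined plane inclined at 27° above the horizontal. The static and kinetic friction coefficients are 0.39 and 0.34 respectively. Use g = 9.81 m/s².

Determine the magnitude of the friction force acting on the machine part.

Normal force: N = m g cos θ = 24 × 9.81 × cos 27° = 209.8 N.
Along the slope the weight component is m g sin θ = 106.9 N; friction must supply exactly this, acting up-slope.
Maximum static friction available: μ_s N = 0.39 × 209.8 = 81.81 N.
Since |106.9| > 81.81 N, static friction cannot hold it; the machine part slides down the incline and kinetic friction applies: f = μ_k N = 0.34 × 209.8 = 71.3 N.

f ≈ 71.3 N (up the incline)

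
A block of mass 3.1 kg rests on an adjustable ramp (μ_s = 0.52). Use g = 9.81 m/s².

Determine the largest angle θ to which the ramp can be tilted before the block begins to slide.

θ_max ≈ 27.5°

At the slip threshold, m g sin θ = μ_s · m g cos θ, so tan θ = μ_s.
θ_max = arctan(0.52) = 27.5°.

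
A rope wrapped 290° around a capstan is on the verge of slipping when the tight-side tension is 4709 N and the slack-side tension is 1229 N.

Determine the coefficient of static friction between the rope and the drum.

T₂/T₁ = e^{μβ} → μ = ln(T₂/T₁)/β.
β = 290° = 5.061 rad.
μ = ln(4709/1229)/5.061 = ln(3.832)/5.061 = 0.265.

μ ≈ 0.265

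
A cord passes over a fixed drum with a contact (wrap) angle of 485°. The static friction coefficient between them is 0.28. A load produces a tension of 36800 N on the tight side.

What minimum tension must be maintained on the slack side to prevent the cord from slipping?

T_min ≈ 3440 N

Capstan equation at impending slip: T_tight/T_slack = e^{μβ}.
β = 485° = 8.465 rad; e^{μβ} = e^{0.28×8.465} = 10.7.
T_slack = T_tight / e^{μβ} = 36800 / 10.7 = 3440 N.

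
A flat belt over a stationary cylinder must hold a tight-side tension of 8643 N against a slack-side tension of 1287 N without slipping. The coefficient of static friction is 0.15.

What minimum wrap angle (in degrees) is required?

T₂/T₁ = e^{μβ} → β = ln(T₂/T₁)/μ.
β = ln(8643/1287)/0.15 = 1.904/0.15 = 12.7 rad.
In degrees: β = 12.7 × 180/π = 727°.

β_min ≈ 727°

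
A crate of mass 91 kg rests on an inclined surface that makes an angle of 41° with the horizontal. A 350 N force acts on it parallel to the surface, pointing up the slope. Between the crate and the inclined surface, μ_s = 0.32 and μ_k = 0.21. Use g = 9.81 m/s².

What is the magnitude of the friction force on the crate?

The normal reaction is N = m g cos θ = 673.7 N.
For equilibrium along the incline the friction force must supply f = m g sin θ − P = 585.7 − 350 = 235.7 N (positive meaning up-slope).
The static-friction ceiling is μ_s N = 0.32 × 673.7 = 215.6 N.
Since |235.7| > 215.6 N, static friction cannot hold it; the crate slides down the incline and kinetic friction applies: f = μ_k N = 0.21 × 673.7 = 141 N.

f ≈ 141 N (up the incline)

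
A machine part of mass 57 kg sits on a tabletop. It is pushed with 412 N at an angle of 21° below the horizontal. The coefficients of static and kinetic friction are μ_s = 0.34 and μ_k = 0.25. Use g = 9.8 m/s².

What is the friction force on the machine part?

Vertical equilibrium gives N = m g + P sin α = 706.2 N.
The horizontal driving force is P cos α = 384.6 N, so equilibrium needs friction f = 384.6 N.
μ_s N = 0.34 × 706.2 = 240.1 N.
The required friction exceeds μ_s N, so the machine part moves and f = μ_k N = 177 N.

f ≈ 177 N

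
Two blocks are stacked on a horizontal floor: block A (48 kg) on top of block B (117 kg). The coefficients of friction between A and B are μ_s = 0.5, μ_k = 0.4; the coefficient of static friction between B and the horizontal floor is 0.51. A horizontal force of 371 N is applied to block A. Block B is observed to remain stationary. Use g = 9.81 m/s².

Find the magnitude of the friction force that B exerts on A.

Between the blocks, N₁ = m_A g = 470.9 N.
So the A–B interface can sustain at most μ_s N₁ = 235.4 N of static friction.
P = 371 N exceeds that limit, so A slips over B and the interface friction becomes kinetic: f₁ = μ_k N₁ = 0.4×470.9 = 188 N.
B experiences an equal 188 N forward from A (third law). B is in equilibrium, so the floor supplies f₂ = 188 N of static friction (limit μ_s(m_A+m_B)g = 825.5 N, not exceeded).

f ≈ 188 N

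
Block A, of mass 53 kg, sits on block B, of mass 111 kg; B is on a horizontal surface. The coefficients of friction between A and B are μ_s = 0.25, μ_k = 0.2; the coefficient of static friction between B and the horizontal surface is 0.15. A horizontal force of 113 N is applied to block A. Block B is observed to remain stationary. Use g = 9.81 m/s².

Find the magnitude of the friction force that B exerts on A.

f ≈ 113 N

Normal force at the A–B interface: N₁ = m_A g = 519.9 N.
So the A–B interface can sustain at most μ_s N₁ = 130 N of static friction.
Since P = 113 N ≤ 130 N, A does not slip on B; friction on A equals P = 113 N.
B experiences an equal 113 N forward from A (third law). B is in equilibrium, so the floor supplies f₂ = 113 N of static friction (limit μ_s(m_A+m_B)g = 241.3 N, not exceeded).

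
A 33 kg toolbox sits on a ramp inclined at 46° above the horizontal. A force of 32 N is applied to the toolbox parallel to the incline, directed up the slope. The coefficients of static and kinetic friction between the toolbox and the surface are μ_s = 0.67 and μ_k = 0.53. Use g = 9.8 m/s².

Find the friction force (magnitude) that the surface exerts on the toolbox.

Perpendicular to the surface, N = m g cos θ = 33·9.8·cos 46° = 224.7 N.
Parallel to the incline, ΣF = 0 gives f = m g sin θ − P = 232.6 − 32 = 200.6 N (up-slope positive).
Maximum static friction available: μ_s N = 0.67 × 224.7 = 150.5 N.
|200.6| exceeds 150.5 N, so the toolbox slips down-slope; friction is kinetic, f = μ_k N = 0.53×224.7 = 119 N.

f ≈ 119 N (up the incline)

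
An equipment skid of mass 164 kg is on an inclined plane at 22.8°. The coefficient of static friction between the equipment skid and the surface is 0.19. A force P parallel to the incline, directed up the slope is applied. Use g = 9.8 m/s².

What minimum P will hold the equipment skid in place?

P_min ≈ 341 N

The equipment skid tends to slide down (tan θ > μ_s), so at the point of impending slip friction acts up-slope at its limit: f = μ_s N.
P is parallel to the surface, so N = m g cos θ = 1480 N.
Along the incline: P + μ_s N = m g sin θ, so P = 623 − 0.19×1480 = 341 N.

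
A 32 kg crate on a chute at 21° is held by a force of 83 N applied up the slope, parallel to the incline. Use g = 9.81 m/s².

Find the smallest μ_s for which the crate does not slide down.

μ_s,min ≈ 0.101

N = m g cos θ = 293.1 N.
Friction must make up the shortfall along the incline: f = m g sin θ − P = 112.5 − 83 = 29.5 N.
At the threshold f = μ_s N, so μ_s,min = 29.5/293.1 = 0.101.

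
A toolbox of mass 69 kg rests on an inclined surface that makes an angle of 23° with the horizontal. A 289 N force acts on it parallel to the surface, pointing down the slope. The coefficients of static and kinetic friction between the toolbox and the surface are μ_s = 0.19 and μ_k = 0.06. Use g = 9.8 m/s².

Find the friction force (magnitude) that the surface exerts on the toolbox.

f ≈ 37.3 N (up the incline)

Perpendicular to the surface, N = m g cos θ = 69·9.8·cos 23° = 622.4 N.
The friction needed for equilibrium is m g sin θ + P = 264.2 + 289 = 553.2 N, measured positive up-slope.
The static-friction ceiling is μ_s N = 0.19 × 622.4 = 118.3 N.
Since |553.2| > 118.3 N, static friction cannot hold it; the toolbox slides down the incline and kinetic friction applies: f = μ_k N = 0.06 × 622.4 = 37.3 N.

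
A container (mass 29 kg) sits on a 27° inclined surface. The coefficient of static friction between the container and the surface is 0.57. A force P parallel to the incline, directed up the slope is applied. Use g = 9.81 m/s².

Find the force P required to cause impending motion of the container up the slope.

P ≈ 274 N

At impending motion up the slope, friction acts down-slope at its limit: f = μ_s N.
P is parallel to the surface, so N = m g cos θ = 253 N.
Along the incline: P = m g sin θ + μ_s N = 129 + 0.57×253 = 274 N.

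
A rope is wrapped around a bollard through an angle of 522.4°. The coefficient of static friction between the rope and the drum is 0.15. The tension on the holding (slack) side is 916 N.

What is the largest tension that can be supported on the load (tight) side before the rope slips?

T_max ≈ 3600 N

At impending slip the capstan equation gives T₂/T₁ = e^{μβ} with β in radians.
β = 522.4° × π/180 = 9.118 rad.
e^{μβ} = e^{0.15×9.118} = 3.926.
T₂ = T₁ · e^{μβ} = 916 × 3.926 = 3600 N.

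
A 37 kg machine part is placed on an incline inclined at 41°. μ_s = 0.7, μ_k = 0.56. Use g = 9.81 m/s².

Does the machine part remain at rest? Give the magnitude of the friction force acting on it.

f ≈ 153 N

N = m g cos θ = 274 N.
Down-slope weight component: m g sin θ = 238 N.
μ_s N = 192 N.
238 > 192 N, so it slides; kinetic friction f = μ_k N = 0.56×274 = 153 N.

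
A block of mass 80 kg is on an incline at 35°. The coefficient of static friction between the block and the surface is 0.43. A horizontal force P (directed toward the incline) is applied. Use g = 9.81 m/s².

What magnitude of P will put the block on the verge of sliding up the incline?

At impending motion up the slope, friction acts down-slope at its limit: f = μ_s N.
Perpendicular to the incline: N = m g cos θ + P sin θ.
Along the incline: P cos θ = m g sin θ + μ_s N = m g sin θ + μ_s (m g cos θ + P sin θ).
Solving, P (cos θ − μ_s sin θ) = m g (sin θ + μ_s cos θ), so P = 80×9.81×(sin 35° + 0.43 cos 35°)/(cos 35° − 0.43 sin 35°) = 785×0.9258/0.5725 = 1270 N.

P ≈ 1270 N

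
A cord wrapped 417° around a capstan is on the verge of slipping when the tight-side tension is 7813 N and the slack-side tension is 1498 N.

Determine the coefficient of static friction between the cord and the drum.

μ ≈ 0.227

T₂/T₁ = e^{μβ} → μ = ln(T₂/T₁)/β.
β = 417° = 7.278 rad.
μ = ln(7813/1498)/7.278 = ln(5.216)/7.278 = 0.227.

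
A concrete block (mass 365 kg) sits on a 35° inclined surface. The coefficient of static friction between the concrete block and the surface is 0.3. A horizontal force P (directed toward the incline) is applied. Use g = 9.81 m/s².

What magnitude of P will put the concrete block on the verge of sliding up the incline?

P ≈ 4530 N

At impending motion up the slope, friction acts down-slope at its limit: f = μ_s N.
Perpendicular to the incline: N = m g cos θ + P sin θ.
Along the incline: P cos θ = m g sin θ + μ_s N = m g sin θ + μ_s (m g cos θ + P sin θ).
Solving, P (cos θ − μ_s sin θ) = m g (sin θ + μ_s cos θ), so P = 365×9.81×(sin 35° + 0.3 cos 35°)/(cos 35° − 0.3 sin 35°) = 3580×0.8193/0.6471 = 4530 N.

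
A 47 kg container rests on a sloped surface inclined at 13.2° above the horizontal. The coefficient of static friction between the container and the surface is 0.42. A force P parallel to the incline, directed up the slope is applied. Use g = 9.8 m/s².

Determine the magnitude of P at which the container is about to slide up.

P ≈ 294 N

At impending motion up the slope, friction acts down-slope at its limit: f = μ_s N.
P is parallel to the surface, so N = m g cos θ = 448 N.
Along the incline: P = m g sin θ + μ_s N = 105 + 0.42×448 = 294 N.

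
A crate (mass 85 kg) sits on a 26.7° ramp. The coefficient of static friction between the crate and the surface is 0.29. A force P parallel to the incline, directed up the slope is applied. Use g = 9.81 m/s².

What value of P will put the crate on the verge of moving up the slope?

At impending motion up the slope, friction acts down-slope at its limit: f = μ_s N.
P is parallel to the surface, so N = m g cos θ = 745 N.
Along the incline: P = m g sin θ + μ_s N = 375 + 0.29×745 = 591 N.

P ≈ 591 N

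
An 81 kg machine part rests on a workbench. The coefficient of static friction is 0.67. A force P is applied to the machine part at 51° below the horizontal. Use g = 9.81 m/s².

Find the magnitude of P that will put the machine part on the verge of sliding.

N = m g + P sin α (the push presses the machine part into the workbench).
At impending slip, P cos α = μ_s N = μ_s (m g + P sin α).
Solving: P (cos α − μ_s sin α) = μ_s m g → P = 0.67×795/(cos 51° − 0.67 sin 51°) = 532/0.1086 = 4900 N.

P ≈ 4900 N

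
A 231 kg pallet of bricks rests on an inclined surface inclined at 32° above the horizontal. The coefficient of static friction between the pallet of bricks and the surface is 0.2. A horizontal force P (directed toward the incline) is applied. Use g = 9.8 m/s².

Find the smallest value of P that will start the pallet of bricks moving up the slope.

P ≈ 2130 N

At impending motion up the slope, friction acts down-slope at its limit: f = μ_s N.
Perpendicular to the incline: N = m g cos θ + P sin θ.
Along the incline: P cos θ = m g sin θ + μ_s N = m g sin θ + μ_s (m g cos θ + P sin θ).
Solving, P (cos θ − μ_s sin θ) = m g (sin θ + μ_s cos θ), so P = 231×9.8×(sin 32° + 0.2 cos 32°)/(cos 32° − 0.2 sin 32°) = 2260×0.6995/0.7421 = 2130 N.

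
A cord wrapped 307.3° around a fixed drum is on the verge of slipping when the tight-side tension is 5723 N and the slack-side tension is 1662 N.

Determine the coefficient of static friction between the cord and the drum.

μ ≈ 0.231

T₂/T₁ = e^{μβ} → μ = ln(T₂/T₁)/β.
β = 307.3° = 5.363 rad.
μ = ln(5723/1662)/5.363 = ln(3.443)/5.363 = 0.231.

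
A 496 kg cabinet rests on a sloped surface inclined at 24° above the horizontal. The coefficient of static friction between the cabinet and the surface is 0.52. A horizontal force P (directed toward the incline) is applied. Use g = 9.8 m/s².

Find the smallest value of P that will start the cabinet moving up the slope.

At impending motion up the slope, friction acts down-slope at its limit: f = μ_s N.
Perpendicular to the incline: N = m g cos θ + P sin θ.
Along the incline: P cos θ = m g sin θ + μ_s N = m g sin θ + μ_s (m g cos θ + P sin θ).
Solving, P (cos θ − μ_s sin θ) = m g (sin θ + μ_s cos θ), so P = 496×9.8×(sin 24° + 0.52 cos 24°)/(cos 24° − 0.52 sin 24°) = 4860×0.8818/0.702 = 6110 N.

P ≈ 6110 N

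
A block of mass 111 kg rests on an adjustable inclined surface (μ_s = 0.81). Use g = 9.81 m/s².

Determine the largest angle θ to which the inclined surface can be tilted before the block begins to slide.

At the slip threshold, m g sin θ = μ_s · m g cos θ, so tan θ = μ_s.
θ_max = arctan(0.81) = 39°.

θ_max ≈ 39°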